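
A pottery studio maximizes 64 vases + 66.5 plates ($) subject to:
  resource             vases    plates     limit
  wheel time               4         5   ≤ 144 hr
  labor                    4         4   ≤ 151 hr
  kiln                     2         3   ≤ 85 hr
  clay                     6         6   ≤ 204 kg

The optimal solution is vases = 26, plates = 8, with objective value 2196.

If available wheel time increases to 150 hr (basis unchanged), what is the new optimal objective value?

At the optimum: wheel time uses 144 of 144 (binding); labor uses 136 of 151 (slack = 15); kiln uses 76 of 85 (slack = 9); clay uses 204 of 204 (binding).
By complementary slackness, y = 0 for the non-binding constraints.
The binding rows give the dual system: 4·y_wheel time + 6·y_clay = 64 and 5·y_wheel time + 6·y_clay = 66.5.
Solving: y_wheel time = 2.5, y_clay = 9.
Δz = y_wheel time·Δb = 2.5 × (6) = 15, so new z* = 2196 + 15 = 2211.

2211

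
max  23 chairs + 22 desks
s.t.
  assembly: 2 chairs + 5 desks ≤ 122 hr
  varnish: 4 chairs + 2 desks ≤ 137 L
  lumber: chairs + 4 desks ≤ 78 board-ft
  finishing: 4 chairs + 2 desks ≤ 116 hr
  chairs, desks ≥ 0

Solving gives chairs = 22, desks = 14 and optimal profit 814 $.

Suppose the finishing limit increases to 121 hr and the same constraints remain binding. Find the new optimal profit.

At the optimum: assembly uses 114 of 122 (slack = 8); varnish uses 116 of 137 (slack = 21); lumber uses 78 of 78 (binding); finishing uses 116 of 116 (binding).
By complementary slackness, y = 0 for the non-binding constraints.
From A_Bᵀ y = c: 1·y_lumber + 4·y_finishing = 23; 4·y_lumber + 2·y_finishing = 22.
Solving: y_lumber = 3, y_finishing = 5.
Δz = y_finishing·Δb = 5 × (5) = 25, so new z* = 814 + 25 = 839.

839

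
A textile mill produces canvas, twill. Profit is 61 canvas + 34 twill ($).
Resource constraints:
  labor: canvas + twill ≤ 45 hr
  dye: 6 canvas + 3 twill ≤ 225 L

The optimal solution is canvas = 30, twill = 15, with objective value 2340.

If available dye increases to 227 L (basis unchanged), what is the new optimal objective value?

At the optimum: labor uses 45 of 45 (binding); dye uses 225 of 225 (binding).
The binding rows give the dual system: 1·y_labor + 6·y_dye = 61 and 1·y_labor + 3·y_dye = 34.
This yields shadow prices y_labor = 7, y_dye = 9.
Δz = y_dye·Δb = 9 × (2) = 18, so new z* = 2340 + 18 = 2358.

2358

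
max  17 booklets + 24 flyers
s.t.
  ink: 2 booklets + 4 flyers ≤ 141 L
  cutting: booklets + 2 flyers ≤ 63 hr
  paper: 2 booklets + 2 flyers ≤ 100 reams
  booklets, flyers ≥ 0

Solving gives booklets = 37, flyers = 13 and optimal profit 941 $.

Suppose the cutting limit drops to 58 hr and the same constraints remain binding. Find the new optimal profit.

At the optimum: ink uses 126 of 141 (slack = 15); cutting uses 63 of 63 (binding); paper uses 100 of 100 (binding).
By complementary slackness, y = 0 for the non-binding constraint.
From A_Bᵀ y = c: 1·y_cutting + 2·y_paper = 17; 2·y_cutting + 2·y_paper = 24.
→ y_cutting = 7 and y_paper = 5.
Δz = y_cutting·Δb = 7 × (-5) = -35, so new z* = 941 − 35 = 906.

906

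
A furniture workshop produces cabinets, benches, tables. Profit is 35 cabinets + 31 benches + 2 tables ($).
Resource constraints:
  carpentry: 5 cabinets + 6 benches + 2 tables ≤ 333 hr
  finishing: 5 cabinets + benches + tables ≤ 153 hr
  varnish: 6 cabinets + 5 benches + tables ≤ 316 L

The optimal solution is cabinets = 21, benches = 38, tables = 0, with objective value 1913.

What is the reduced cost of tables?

-5

Check each constraint at x*: carpentry 333/333 (tight); finishing 143/153 (slack 10); varnish 316/316 (tight).
Slack constraints have shadow price 0 (complementary slackness).
The binding rows give the dual system: 5·y_carpentry + 6·y_varnish = 35 and 6·y_carpentry + 5·y_varnish = 31.
→ y_carpentry = 1 and y_varnish = 5.
Reduced cost of tables: c₃ − yᵀa₃ = 2 − (1·2 + 5·1) = 2 − 7 = -5.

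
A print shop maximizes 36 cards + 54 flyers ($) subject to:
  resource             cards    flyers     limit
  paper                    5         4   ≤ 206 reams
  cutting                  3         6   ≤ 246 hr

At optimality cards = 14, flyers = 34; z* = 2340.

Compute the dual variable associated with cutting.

7

At the optimum: paper uses 206 of 206 (binding); cutting uses 246 of 246 (binding).
From A_Bᵀ y = c: 5·y_paper + 3·y_cutting = 36; 4·y_paper + 6·y_cutting = 54.
Solving: y_paper = 3, y_cutting = 7.
Shadow price of cutting = 7.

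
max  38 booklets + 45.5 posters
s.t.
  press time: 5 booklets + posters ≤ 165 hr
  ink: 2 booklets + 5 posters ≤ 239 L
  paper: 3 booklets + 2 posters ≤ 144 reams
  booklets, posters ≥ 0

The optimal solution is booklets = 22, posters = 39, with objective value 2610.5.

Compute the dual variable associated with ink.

5.5

Binding: ink and paper. Non-binding: press time (16 unused).
Slack constraints have shadow price 0 (complementary slackness).
Dual feasibility on the basic columns requires 2·y_ink + 3·y_paper = 38, 5·y_ink + 2·y_paper = 45.5.
Solving: y_ink = 5.5, y_paper = 9.
Shadow price of ink = 5.5.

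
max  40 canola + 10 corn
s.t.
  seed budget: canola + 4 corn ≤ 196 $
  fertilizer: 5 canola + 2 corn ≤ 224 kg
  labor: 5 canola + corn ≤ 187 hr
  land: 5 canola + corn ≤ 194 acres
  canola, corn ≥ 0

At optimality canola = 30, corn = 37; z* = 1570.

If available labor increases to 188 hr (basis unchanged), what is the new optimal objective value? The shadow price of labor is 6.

Δb = 1, so new z* = 1570 + (6)·(1) = 1570 + 6 = 1576.

1576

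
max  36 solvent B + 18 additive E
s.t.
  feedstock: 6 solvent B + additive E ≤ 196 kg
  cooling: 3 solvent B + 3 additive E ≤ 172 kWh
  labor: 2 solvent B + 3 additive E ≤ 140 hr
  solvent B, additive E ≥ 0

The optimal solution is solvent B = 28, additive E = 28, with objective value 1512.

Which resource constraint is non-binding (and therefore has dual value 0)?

feedstock: 196/196 (binding)
cooling: 168/172 (slack 4)
labor: 140/140 (binding)
By complementary slackness, a constraint with positive slack has shadow price 0 → cooling.

cooling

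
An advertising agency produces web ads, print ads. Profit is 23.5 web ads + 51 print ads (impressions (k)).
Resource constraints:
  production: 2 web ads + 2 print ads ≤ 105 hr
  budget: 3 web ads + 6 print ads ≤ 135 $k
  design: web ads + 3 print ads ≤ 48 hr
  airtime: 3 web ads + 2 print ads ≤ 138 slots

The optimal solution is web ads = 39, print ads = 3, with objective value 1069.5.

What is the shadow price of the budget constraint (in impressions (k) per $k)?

6.5

Binding: budget and design. Non-binding: production (21 unused), airtime (15 unused).
Slack constraints have shadow price 0 (complementary slackness).
Dual feasibility on the basic columns requires 3·y_budget + 1·y_design = 23.5, 6·y_budget + 3·y_design = 51.
This yields shadow prices y_budget = 6.5, y_design = 4.
Shadow price of budget = 6.5.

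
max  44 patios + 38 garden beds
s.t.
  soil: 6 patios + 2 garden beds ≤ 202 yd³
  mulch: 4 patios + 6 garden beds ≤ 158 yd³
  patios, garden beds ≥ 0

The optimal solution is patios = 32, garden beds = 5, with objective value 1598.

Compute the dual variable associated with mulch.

5

Check each constraint at x*: soil 202/202 (tight); mulch 158/158 (tight).
The binding rows give the dual system: 6·y_soil + 4·y_mulch = 44 and 2·y_soil + 6·y_mulch = 38.
This yields shadow prices y_soil = 4, y_mulch = 5.
Shadow price of mulch = 5.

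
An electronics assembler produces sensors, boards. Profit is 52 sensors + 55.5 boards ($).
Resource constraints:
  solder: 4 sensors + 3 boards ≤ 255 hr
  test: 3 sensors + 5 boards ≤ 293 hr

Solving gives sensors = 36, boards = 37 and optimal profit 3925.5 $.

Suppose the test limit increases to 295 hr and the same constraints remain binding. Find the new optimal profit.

3937.5

At the optimum: solder uses 255 of 255 (binding); test uses 293 of 293 (binding).
Dual feasibility on the basic columns requires 4·y_solder + 3·y_test = 52, 3·y_solder + 5·y_test = 55.5.
→ y_solder = 8.5 and y_test = 6.
Δz = y_test·Δb = 6 × (2) = 12, so new z* = 3925.5 + 12 = 3937.5.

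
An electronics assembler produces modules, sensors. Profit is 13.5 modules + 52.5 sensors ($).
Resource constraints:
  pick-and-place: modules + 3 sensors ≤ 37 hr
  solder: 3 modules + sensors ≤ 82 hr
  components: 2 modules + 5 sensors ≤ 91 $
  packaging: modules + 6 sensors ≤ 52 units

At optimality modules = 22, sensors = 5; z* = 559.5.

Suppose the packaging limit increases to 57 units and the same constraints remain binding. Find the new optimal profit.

Binding: pick-and-place and packaging. Non-binding: solder (11 unused), components (22 unused).
Since solder, components are not tight, their duals are 0.
Dual feasibility on the basic columns requires 1·y_pick-and-place + 1·y_packaging = 13.5, 3·y_pick-and-place + 6·y_packaging = 52.5.
→ y_pick-and-place = 9.5 and y_packaging = 4.
Δz = y_packaging·Δb = 4 × (5) = 20, so new z* = 559.5 + 20 = 579.5.

579.5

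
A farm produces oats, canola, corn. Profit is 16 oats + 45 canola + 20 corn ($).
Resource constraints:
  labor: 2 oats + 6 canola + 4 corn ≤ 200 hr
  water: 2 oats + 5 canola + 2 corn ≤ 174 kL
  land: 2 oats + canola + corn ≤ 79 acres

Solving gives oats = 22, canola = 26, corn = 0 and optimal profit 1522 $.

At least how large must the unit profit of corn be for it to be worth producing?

At the optimum: labor uses 200 of 200 (binding); water uses 174 of 174 (binding); land uses 70 of 79 (slack = 9).
Since land is not tight, its dual is 0.
From A_Bᵀ y = c: 2·y_labor + 2·y_water = 16; 6·y_labor + 5·y_water = 45.
Solving: y_labor = 5, y_water = 3.
corn enters the basis when its profit ≥ yᵀa₃ = 5·4 + 3·2 = 26.

26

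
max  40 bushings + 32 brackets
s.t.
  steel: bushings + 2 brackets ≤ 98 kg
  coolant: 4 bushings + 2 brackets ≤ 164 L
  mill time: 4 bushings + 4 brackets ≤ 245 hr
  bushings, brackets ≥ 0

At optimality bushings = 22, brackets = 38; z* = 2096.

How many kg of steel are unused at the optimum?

steel used = 1·22 + 2·38 = 98; slack = 98 − 98 = 0.

0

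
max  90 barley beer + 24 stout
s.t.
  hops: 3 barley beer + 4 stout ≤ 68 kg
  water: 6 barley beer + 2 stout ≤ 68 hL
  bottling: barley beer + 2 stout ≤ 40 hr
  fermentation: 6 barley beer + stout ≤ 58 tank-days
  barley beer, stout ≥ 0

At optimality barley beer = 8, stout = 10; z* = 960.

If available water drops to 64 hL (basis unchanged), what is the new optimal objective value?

924

Binding: water and fermentation. Non-binding: hops (4 unused), bottling (12 unused).
Slack constraints have shadow price 0 (complementary slackness).
Dual feasibility on the basic columns requires 6·y_water + 6·y_fermentation = 90, 2·y_water + 1·y_fermentation = 24.
This yields shadow prices y_water = 9, y_fermentation = 6.
Δz = y_water·Δb = 9 × (-4) = -36, so new z* = 960 − 36 = 924.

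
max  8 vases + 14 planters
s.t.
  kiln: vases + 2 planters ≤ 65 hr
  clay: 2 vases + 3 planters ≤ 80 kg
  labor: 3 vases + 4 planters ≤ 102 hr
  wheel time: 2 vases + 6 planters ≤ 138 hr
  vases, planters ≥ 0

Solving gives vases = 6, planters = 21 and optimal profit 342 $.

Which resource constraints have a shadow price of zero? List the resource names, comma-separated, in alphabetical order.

kiln: 48/65 (slack 17)
clay: 75/80 (slack 5)
labor: 102/102 (binding)
wheel time: 138/138 (binding)
By complementary slackness, a constraint with positive slack has shadow price 0 → clay, kiln.

clay, kiln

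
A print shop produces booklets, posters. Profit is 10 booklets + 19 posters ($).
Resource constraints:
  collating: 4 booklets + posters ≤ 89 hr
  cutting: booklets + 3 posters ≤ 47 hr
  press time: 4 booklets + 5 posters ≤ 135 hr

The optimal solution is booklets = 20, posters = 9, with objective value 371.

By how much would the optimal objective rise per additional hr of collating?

1

Binding: collating and cutting. Non-binding: press time (10 unused).
By complementary slackness, y = 0 for the non-binding constraint.
The binding rows give the dual system: 4·y_collating + 1·y_cutting = 10 and 1·y_collating + 3·y_cutting = 19.
Solving: y_collating = 1, y_cutting = 6.
Shadow price of collating = 1.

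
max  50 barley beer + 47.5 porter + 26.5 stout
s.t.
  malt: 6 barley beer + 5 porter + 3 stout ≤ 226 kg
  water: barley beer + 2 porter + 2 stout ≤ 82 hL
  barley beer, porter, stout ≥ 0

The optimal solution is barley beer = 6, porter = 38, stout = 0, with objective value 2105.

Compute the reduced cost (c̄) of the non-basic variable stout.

At the optimum: malt uses 226 of 226 (binding); water uses 82 of 82 (binding).
From A_Bᵀ y = c: 6·y_malt + 1·y_water = 50; 5·y_malt + 2·y_water = 47.5.
→ y_malt = 7.5 and y_water = 5.
Reduced cost of stout: c₃ − yᵀa₃ = 26.5 − (7.5·3 + 5·2) = 26.5 − 32.5 = -6.

-6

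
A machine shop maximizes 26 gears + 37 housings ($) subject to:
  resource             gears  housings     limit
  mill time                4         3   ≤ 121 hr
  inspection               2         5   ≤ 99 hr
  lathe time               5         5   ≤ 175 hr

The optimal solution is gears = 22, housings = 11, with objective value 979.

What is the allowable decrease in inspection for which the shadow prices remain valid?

Binding constraints: mill time, inspection. The basis is B = [[4,3],[2,5]] with det 14.
Per unit decrease in inspection, x* moves by d = (0.2143, -0.2857).
The basis stays optimal until housings reaches 0; allowable decrease = 38.5 hr.

38.5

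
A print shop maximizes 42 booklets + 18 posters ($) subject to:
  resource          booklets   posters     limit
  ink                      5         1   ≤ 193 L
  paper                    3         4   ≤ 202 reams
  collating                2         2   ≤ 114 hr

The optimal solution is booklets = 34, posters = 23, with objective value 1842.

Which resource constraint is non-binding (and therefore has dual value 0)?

paper

ink: 193/193 (binding)
paper: 194/202 (slack 8)
collating: 114/114 (binding)
By complementary slackness, a constraint with positive slack has shadow price 0 → paper.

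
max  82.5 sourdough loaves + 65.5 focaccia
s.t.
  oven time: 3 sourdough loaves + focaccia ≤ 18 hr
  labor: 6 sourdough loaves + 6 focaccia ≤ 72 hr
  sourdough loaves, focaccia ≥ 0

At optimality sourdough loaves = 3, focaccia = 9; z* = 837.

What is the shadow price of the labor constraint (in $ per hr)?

Check each constraint at x*: oven time 18/18 (tight); labor 72/72 (tight).
From A_Bᵀ y = c: 3·y_oven time + 6·y_labor = 82.5; 1·y_oven time + 6·y_labor = 65.5.
→ y_oven time = 8.5 and y_labor = 9.5.
Shadow price of labor = 9.5.

9.5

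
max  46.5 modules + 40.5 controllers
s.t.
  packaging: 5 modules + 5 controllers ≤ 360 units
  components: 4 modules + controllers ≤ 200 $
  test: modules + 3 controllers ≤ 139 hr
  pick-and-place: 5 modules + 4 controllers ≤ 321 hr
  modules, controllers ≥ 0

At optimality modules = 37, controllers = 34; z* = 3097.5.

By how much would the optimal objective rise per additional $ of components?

0

At the optimum: packaging uses 355 of 360 (slack = 5); components uses 182 of 200 (slack = 18); test uses 139 of 139 (binding); pick-and-place uses 321 of 321 (binding).
By complementary slackness, y = 0 for the non-binding constraints.
From A_Bᵀ y = c: 1·y_test + 5·y_pick-and-place = 46.5; 3·y_test + 4·y_pick-and-place = 40.5.
Solving: y_test = 1.5, y_pick-and-place = 9.
Shadow price of components = 0.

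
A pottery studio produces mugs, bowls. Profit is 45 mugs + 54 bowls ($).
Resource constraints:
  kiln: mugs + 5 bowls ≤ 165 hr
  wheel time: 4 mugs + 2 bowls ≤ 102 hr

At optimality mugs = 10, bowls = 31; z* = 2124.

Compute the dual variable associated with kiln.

7

Check each constraint at x*: kiln 165/165 (tight); wheel time 102/102 (tight).
The binding rows give the dual system: 1·y_kiln + 4·y_wheel time = 45 and 5·y_kiln + 2·y_wheel time = 54.
This yields shadow prices y_kiln = 7, y_wheel time = 9.5.
Shadow price of kiln = 7.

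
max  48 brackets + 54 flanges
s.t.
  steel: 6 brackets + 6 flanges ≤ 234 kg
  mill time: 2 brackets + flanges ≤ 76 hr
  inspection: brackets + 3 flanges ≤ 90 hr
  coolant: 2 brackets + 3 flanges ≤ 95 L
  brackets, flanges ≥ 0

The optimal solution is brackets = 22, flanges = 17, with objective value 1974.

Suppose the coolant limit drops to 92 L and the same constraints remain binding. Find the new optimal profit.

1956

Check each constraint at x*: steel 234/234 (tight); mill time 61/76 (slack 15); inspection 73/90 (slack 17); coolant 95/95 (tight).
Slack constraints have shadow price 0 (complementary slackness).
Dual feasibility on the basic columns requires 6·y_steel + 2·y_coolant = 48, 6·y_steel + 3·y_coolant = 54.
Solving: y_steel = 6, y_coolant = 6.
Δz = y_coolant·Δb = 6 × (-3) = -18, so new z* = 1974 − 18 = 1956.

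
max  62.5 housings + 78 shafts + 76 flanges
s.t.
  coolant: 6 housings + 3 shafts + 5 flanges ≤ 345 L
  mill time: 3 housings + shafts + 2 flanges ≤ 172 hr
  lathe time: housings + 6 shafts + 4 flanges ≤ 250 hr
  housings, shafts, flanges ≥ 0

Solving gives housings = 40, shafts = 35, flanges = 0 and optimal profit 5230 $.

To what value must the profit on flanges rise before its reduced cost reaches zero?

79

At the optimum: coolant uses 345 of 345 (binding); mill time uses 155 of 172 (slack = 17); lathe time uses 250 of 250 (binding).
By complementary slackness, y = 0 for the non-binding constraint.
Dual feasibility on the basic columns requires 6·y_coolant + 1·y_lathe time = 62.5, 3·y_coolant + 6·y_lathe time = 78.
→ y_coolant = 9 and y_lathe time = 8.5.
flanges enters the basis when its profit ≥ yᵀa₃ = 9·5 + 8.5·4 = 79.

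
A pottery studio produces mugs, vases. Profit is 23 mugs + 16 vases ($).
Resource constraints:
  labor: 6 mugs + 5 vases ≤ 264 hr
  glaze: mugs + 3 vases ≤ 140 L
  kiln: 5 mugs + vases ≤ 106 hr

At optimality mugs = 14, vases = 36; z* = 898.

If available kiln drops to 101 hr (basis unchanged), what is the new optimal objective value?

893

Check each constraint at x*: labor 264/264 (tight); glaze 122/140 (slack 18); kiln 106/106 (tight).
Since glaze is not tight, its dual is 0.
Dual feasibility on the basic columns requires 6·y_labor + 5·y_kiln = 23, 5·y_labor + 1·y_kiln = 16.
This yields shadow prices y_labor = 3, y_kiln = 1.
Δz = y_kiln·Δb = 1 × (-5) = -5, so new z* = 898 − 5 = 893.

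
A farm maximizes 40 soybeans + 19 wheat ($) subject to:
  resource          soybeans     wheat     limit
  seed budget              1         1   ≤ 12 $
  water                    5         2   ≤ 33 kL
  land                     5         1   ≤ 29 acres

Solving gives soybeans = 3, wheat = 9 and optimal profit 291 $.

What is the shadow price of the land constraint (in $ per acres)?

0

At the optimum: seed budget uses 12 of 12 (binding); water uses 33 of 33 (binding); land uses 24 of 29 (slack = 5).
Slack constraints have shadow price 0 (complementary slackness).
Dual feasibility on the basic columns requires 1·y_seed budget + 5·y_water = 40, 1·y_seed budget + 2·y_water = 19.
This yields shadow prices y_seed budget = 5, y_water = 7.
Shadow price of land = 0.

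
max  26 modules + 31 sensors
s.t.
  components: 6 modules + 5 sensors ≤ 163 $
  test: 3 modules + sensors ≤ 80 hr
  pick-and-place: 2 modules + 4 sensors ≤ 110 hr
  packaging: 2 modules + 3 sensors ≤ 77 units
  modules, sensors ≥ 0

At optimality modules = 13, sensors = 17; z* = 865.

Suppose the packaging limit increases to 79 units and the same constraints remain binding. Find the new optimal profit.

879

Check each constraint at x*: components 163/163 (tight); test 56/80 (slack 24); pick-and-place 94/110 (slack 16); packaging 77/77 (tight).
Slack constraints have shadow price 0 (complementary slackness).
The binding rows give the dual system: 6·y_components + 2·y_packaging = 26 and 5·y_components + 3·y_packaging = 31.
This yields shadow prices y_components = 2, y_packaging = 7.
Δz = y_packaging·Δb = 7 × (2) = 14, so new z* = 865 + 14 = 879.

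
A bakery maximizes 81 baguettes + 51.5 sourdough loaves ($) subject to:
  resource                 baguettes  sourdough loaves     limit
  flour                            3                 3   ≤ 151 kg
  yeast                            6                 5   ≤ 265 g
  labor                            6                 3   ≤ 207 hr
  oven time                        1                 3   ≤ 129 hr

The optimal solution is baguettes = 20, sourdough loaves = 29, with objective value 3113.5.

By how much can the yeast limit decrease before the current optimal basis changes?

58

Binding constraints: yeast, labor. The basis is B = [[6,5],[6,3]] with det -12.
Per unit decrease in yeast, x* moves by d = (0.25, -0.5).
The basis stays optimal until sourdough loaves reaches 0; allowable decrease = 58 g.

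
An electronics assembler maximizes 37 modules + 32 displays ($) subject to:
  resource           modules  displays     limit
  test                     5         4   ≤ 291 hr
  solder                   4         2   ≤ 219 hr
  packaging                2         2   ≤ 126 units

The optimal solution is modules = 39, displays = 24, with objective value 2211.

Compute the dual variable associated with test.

At the optimum: test uses 291 of 291 (binding); solder uses 204 of 219 (slack = 15); packaging uses 126 of 126 (binding).
Since solder is not tight, its dual is 0.
The binding rows give the dual system: 5·y_test + 2·y_packaging = 37 and 4·y_test + 2·y_packaging = 32.
Solving: y_test = 5, y_packaging = 6.
Shadow price of test = 5.

5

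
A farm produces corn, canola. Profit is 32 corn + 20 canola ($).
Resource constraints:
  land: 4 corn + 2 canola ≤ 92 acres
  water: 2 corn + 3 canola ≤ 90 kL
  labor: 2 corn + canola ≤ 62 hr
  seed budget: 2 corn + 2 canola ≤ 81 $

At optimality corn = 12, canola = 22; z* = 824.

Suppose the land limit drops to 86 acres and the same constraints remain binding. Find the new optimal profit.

Check each constraint at x*: land 92/92 (tight); water 90/90 (tight); labor 46/62 (slack 16); seed budget 68/81 (slack 13).
Slack constraints have shadow price 0 (complementary slackness).
Dual feasibility on the basic columns requires 4·y_land + 2·y_water = 32, 2·y_land + 3·y_water = 20.
→ y_land = 7 and y_water = 2.
Δz = y_land·Δb = 7 × (-6) = -42, so new z* = 824 − 42 = 782.

782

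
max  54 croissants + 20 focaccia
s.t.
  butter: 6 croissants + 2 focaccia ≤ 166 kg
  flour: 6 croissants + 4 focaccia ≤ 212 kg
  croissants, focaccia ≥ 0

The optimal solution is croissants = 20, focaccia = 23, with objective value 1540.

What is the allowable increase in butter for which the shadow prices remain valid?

46

Binding constraints: butter, flour. The basis is B = [[6,2],[6,4]] with det 12.
Per unit increase in butter, x* moves by d = (0.3333, -0.5).
The basis stays optimal until focaccia reaches 0; allowable increase = 46 kg.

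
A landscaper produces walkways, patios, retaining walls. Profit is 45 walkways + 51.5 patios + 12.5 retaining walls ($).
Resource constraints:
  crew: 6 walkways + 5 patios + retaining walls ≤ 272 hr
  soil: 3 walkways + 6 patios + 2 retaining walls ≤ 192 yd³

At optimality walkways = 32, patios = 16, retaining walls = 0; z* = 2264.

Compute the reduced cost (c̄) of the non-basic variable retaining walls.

At the optimum: crew uses 272 of 272 (binding); soil uses 192 of 192 (binding).
Dual feasibility on the basic columns requires 6·y_crew + 3·y_soil = 45, 5·y_crew + 6·y_soil = 51.5.
→ y_crew = 5.5 and y_soil = 4.
Reduced cost of retaining walls: c₃ − yᵀa₃ = 12.5 − (5.5·1 + 4·2) = 12.5 − 13.5 = -1.

-1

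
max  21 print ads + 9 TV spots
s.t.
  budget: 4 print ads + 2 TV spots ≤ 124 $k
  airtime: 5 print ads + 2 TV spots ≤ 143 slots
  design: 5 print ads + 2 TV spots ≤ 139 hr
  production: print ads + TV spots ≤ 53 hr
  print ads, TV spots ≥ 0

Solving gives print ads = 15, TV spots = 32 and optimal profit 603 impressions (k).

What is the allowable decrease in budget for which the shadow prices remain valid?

12.8

Binding constraints: budget, design. The basis is B = [[4,2],[5,2]] with det -2.
Per unit decrease in budget, x* moves by d = (1, -2.5).
The basis stays optimal until TV spots reaches 0; allowable decrease = 12.8 $k.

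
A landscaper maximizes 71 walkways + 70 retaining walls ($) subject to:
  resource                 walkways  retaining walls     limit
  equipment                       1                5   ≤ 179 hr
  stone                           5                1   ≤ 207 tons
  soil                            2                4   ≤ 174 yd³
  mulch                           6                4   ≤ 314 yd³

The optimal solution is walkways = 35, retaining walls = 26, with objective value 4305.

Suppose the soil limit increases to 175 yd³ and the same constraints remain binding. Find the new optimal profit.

At the optimum: equipment uses 165 of 179 (slack = 14); stone uses 201 of 207 (slack = 6); soil uses 174 of 174 (binding); mulch uses 314 of 314 (binding).
Since equipment, stone are not tight, their duals are 0.
Dual feasibility on the basic columns requires 2·y_soil + 6·y_mulch = 71, 4·y_soil + 4·y_mulch = 70.
→ y_soil = 8.5 and y_mulch = 9.
Δz = y_soil·Δb = 8.5 × (1) = 8.5, so new z* = 4305 + 8.5 = 4313.5.

4313.5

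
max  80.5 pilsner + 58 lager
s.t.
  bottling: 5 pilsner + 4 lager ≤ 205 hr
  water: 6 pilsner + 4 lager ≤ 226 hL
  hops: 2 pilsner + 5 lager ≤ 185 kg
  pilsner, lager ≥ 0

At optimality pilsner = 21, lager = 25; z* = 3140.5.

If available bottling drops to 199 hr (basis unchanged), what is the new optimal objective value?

At the optimum: bottling uses 205 of 205 (binding); water uses 226 of 226 (binding); hops uses 167 of 185 (slack = 18).
By complementary slackness, y = 0 for the non-binding constraint.
Dual feasibility on the basic columns requires 5·y_bottling + 6·y_water = 80.5, 4·y_bottling + 4·y_water = 58.
Solving: y_bottling = 6.5, y_water = 8.
Δz = y_bottling·Δb = 6.5 × (-6) = -39, so new z* = 3140.5 − 39 = 3101.5.

3101.5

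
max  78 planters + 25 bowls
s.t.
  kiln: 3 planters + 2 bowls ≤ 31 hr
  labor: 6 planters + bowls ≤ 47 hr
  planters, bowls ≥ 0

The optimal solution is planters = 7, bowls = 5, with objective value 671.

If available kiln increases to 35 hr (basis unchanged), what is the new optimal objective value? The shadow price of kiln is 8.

Δb = 4, so new z* = 671 + (8)·(4) = 671 + 32 = 703.

703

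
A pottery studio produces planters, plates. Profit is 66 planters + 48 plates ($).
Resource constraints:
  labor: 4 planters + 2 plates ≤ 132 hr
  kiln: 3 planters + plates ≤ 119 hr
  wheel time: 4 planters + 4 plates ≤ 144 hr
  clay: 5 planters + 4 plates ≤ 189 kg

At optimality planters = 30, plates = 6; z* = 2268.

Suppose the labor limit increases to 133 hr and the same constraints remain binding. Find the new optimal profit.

Binding: labor and wheel time. Non-binding: kiln (23 unused), clay (15 unused).
Since kiln, clay are not tight, their duals are 0.
Dual feasibility on the basic columns requires 4·y_labor + 4·y_wheel time = 66, 2·y_labor + 4·y_wheel time = 48.
This yields shadow prices y_labor = 9, y_wheel time = 7.5.
Δz = y_labor·Δb = 9 × (1) = 9, so new z* = 2268 + 9 = 2277.

2277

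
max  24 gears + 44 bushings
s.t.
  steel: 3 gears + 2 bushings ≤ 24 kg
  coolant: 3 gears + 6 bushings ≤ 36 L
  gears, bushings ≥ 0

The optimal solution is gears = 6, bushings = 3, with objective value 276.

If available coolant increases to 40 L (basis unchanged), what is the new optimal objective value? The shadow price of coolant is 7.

Δb = 4, so new z* = 276 + (7)·(4) = 276 + 28 = 304.

304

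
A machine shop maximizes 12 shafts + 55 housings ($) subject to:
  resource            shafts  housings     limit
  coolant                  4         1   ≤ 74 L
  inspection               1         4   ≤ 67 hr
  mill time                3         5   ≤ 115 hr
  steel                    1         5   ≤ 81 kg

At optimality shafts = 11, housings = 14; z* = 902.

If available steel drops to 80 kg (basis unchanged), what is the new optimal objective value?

At the optimum: coolant uses 58 of 74 (slack = 16); inspection uses 67 of 67 (binding); mill time uses 103 of 115 (slack = 12); steel uses 81 of 81 (binding).
Since coolant, mill time are not tight, their duals are 0.
From A_Bᵀ y = c: 1·y_inspection + 1·y_steel = 12; 4·y_inspection + 5·y_steel = 55.
→ y_inspection = 5 and y_steel = 7.
Δz = y_steel·Δb = 7 × (-1) = -7, so new z* = 902 − 7 = 895.

895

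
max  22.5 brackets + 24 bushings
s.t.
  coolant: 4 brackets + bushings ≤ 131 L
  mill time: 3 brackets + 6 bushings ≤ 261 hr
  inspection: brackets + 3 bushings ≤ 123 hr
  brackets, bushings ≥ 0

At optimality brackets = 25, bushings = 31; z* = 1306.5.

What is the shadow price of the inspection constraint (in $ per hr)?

Check each constraint at x*: coolant 131/131 (tight); mill time 261/261 (tight); inspection 118/123 (slack 5).
Since inspection is not tight, its dual is 0.
Dual feasibility on the basic columns requires 4·y_coolant + 3·y_mill time = 22.5, 1·y_coolant + 6·y_mill time = 24.
Solving: y_coolant = 3, y_mill time = 3.5.
Shadow price of inspection = 0.

0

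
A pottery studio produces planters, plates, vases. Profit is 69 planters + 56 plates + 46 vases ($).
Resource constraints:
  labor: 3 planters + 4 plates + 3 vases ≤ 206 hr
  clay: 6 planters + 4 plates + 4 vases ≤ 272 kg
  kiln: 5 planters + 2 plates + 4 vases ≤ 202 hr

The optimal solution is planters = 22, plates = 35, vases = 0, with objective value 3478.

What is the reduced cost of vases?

At the optimum: labor uses 206 of 206 (binding); clay uses 272 of 272 (binding); kiln uses 180 of 202 (slack = 22).
Since kiln is not tight, its dual is 0.
Dual feasibility on the basic columns requires 3·y_labor + 6·y_clay = 69, 4·y_labor + 4·y_clay = 56.
→ y_labor = 5 and y_clay = 9.
Reduced cost of vases: c₃ − yᵀa₃ = 46 − (5·3 + 9·4) = 46 − 51 = -5.

-5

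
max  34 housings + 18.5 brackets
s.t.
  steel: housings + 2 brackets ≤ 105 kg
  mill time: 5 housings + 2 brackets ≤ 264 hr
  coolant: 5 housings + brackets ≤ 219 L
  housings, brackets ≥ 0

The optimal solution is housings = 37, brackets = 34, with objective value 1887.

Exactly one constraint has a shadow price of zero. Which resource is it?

mill time

steel: 105/105 (binding)
mill time: 253/264 (slack 11)
coolant: 219/219 (binding)
By complementary slackness, a constraint with positive slack has shadow price 0 → mill time.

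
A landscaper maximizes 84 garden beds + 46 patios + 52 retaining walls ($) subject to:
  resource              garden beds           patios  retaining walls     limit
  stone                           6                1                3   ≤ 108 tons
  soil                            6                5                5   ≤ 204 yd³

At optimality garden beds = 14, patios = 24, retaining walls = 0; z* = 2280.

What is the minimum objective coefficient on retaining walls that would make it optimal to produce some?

Check each constraint at x*: stone 108/108 (tight); soil 204/204 (tight).
The binding rows give the dual system: 6·y_stone + 6·y_soil = 84 and 1·y_stone + 5·y_soil = 46.
Solving: y_stone = 6, y_soil = 8.
retaining walls enters the basis when its profit ≥ yᵀa₃ = 6·3 + 8·5 = 58.

58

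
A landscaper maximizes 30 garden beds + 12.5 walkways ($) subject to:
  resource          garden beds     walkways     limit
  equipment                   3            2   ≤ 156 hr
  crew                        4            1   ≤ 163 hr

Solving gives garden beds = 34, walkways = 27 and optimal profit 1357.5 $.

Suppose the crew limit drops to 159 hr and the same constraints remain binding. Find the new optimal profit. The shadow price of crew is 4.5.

Δb = -4, so new z* = 1357.5 + (4.5)·(-4) = 1357.5 − 18 = 1339.5.

1339.5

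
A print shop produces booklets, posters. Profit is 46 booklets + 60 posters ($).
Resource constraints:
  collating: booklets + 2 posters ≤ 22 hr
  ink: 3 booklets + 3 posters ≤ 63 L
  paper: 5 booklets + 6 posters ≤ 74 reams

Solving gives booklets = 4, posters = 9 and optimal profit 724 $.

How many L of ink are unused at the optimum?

24

ink used = 3·4 + 3·9 = 39; slack = 63 − 39 = 24.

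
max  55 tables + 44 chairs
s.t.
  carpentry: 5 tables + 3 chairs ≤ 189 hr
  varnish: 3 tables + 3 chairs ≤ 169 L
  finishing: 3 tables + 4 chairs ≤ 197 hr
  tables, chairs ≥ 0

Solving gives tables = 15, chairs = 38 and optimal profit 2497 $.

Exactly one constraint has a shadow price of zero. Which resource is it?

varnish

carpentry: 189/189 (binding)
varnish: 159/169 (slack 10)
finishing: 197/197 (binding)
By complementary slackness, a constraint with positive slack has shadow price 0 → varnish.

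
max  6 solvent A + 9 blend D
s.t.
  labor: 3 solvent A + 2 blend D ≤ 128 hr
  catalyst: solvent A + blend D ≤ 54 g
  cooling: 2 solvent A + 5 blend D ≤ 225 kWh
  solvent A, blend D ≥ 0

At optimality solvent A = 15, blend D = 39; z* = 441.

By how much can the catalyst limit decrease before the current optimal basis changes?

9

Binding constraints: catalyst, cooling. The basis is B = [[1,1],[2,5]] with det 3.
Per unit decrease in catalyst, x* moves by d = (-1.6667, 0.6667).
The basis stays optimal until solvent A reaches 0; allowable decrease = 9 g.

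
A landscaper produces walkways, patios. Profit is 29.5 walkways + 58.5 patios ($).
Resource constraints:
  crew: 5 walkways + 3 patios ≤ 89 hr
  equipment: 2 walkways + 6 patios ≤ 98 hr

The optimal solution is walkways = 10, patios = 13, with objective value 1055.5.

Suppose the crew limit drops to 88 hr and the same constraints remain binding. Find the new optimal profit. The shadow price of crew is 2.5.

Δb = -1, so new z* = 1055.5 + (2.5)·(-1) = 1055.5 − 2.5 = 1053.

1053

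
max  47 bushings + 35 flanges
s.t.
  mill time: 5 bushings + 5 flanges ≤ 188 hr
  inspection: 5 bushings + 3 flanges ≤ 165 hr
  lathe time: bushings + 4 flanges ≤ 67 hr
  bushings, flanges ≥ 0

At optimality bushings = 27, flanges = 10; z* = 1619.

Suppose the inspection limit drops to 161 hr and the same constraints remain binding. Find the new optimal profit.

At the optimum: mill time uses 185 of 188 (slack = 3); inspection uses 165 of 165 (binding); lathe time uses 67 of 67 (binding).
By complementary slackness, y = 0 for the non-binding constraint.
The binding rows give the dual system: 5·y_inspection + 1·y_lathe time = 47 and 3·y_inspection + 4·y_lathe time = 35.
→ y_inspection = 9 and y_lathe time = 2.
Δz = y_inspection·Δb = 9 × (-4) = -36, so new z* = 1619 − 36 = 1583.

1583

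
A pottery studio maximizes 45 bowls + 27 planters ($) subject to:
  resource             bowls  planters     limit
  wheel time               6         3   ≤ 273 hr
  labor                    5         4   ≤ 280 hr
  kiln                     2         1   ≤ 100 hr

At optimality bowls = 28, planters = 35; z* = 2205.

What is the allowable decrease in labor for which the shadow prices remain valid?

Binding constraints: wheel time, labor. The basis is B = [[6,3],[5,4]] with det 9.
Per unit decrease in labor, x* moves by d = (0.3333, -0.6667).
The basis stays optimal until planters reaches 0; allowable decrease = 52.5 hr.

52.5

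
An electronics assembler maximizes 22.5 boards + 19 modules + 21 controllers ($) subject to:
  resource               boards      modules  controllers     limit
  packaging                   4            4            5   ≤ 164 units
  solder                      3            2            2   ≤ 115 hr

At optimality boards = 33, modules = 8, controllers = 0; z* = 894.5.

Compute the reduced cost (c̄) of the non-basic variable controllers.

-1

Both packaging and solder are binding at x*.
From A_Bᵀ y = c: 4·y_packaging + 3·y_solder = 22.5; 4·y_packaging + 2·y_solder = 19.
Solving: y_packaging = 3, y_solder = 3.5.
Reduced cost of controllers: c₃ − yᵀa₃ = 21 − (3·5 + 3.5·2) = 21 − 22 = -1.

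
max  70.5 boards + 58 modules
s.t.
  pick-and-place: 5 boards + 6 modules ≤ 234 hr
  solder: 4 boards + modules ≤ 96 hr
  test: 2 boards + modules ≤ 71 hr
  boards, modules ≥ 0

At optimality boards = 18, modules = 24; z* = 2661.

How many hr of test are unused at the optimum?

11

test used = 2·18 + 1·24 = 60; slack = 71 − 60 = 11.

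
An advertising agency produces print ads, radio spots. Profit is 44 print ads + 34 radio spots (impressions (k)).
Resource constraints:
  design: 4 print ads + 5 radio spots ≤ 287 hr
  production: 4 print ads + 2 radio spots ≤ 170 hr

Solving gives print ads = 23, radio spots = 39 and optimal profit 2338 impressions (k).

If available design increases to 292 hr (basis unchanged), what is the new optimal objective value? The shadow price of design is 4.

Δb = 5, so new z* = 2338 + (4)·(5) = 2338 + 20 = 2358.

2358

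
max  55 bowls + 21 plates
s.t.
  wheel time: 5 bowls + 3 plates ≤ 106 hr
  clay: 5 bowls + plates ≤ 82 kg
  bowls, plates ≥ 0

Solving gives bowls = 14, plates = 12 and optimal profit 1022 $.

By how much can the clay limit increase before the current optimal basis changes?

24

Binding constraints: wheel time, clay. The basis is B = [[5,3],[5,1]] with det -10.
Per unit increase in clay, x* moves by d = (0.3, -0.5).
The basis stays optimal until plates reaches 0; allowable increase = 24 kg.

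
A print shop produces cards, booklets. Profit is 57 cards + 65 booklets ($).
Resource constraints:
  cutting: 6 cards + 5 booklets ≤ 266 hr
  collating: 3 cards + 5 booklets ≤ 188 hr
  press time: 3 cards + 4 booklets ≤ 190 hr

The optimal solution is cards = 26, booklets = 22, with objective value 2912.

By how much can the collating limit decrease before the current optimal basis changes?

55

Binding constraints: cutting, collating. The basis is B = [[6,5],[3,5]] with det 15.
Per unit decrease in collating, x* moves by d = (0.3333, -0.4).
The basis stays optimal until booklets reaches 0; allowable decrease = 55 hr.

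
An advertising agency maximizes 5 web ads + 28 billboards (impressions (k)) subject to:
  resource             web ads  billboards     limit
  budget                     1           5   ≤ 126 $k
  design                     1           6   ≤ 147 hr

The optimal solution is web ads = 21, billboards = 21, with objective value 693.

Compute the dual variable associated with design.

3

At the optimum: budget uses 126 of 126 (binding); design uses 147 of 147 (binding).
From A_Bᵀ y = c: 1·y_budget + 1·y_design = 5; 5·y_budget + 6·y_design = 28.
Solving: y_budget = 2, y_design = 3.
Shadow price of design = 3.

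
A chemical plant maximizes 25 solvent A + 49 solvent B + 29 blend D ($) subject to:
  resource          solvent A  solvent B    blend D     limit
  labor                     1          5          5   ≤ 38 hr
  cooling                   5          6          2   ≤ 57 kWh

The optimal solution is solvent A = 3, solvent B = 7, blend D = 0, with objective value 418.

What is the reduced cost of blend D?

-4

At the optimum: labor uses 38 of 38 (binding); cooling uses 57 of 57 (binding).
From A_Bᵀ y = c: 1·y_labor + 5·y_cooling = 25; 5·y_labor + 6·y_cooling = 49.
This yields shadow prices y_labor = 5, y_cooling = 4.
Reduced cost of blend D: c₃ − yᵀa₃ = 29 − (5·5 + 4·2) = 29 − 33 = -4.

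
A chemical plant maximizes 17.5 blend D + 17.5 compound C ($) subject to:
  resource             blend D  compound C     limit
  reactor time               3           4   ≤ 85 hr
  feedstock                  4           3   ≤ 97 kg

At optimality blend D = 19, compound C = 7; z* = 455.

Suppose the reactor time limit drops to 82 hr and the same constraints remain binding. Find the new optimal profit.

Both reactor time and feedstock are binding at x*.
The binding rows give the dual system: 3·y_reactor time + 4·y_feedstock = 17.5 and 4·y_reactor time + 3·y_feedstock = 17.5.
→ y_reactor time = 2.5 and y_feedstock = 2.5.
Δz = y_reactor time·Δb = 2.5 × (-3) = -7.5, so new z* = 455 − 7.5 = 447.5.

447.5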